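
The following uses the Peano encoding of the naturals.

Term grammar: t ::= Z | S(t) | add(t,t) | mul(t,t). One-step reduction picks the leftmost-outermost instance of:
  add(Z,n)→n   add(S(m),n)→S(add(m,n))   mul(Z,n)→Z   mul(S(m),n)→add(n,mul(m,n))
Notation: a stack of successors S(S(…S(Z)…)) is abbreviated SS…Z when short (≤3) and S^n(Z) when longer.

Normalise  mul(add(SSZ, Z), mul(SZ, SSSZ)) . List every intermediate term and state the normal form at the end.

  start: mul(add(SSZ, Z), mul(SZ, SSSZ))
  →1  mul(S(add(SZ, Z)), mul(SZ, SSSZ))
  →2  add(mul(SZ, SSSZ), mul(add(SZ, Z), mul(SZ, SSSZ)))
  →3  add(add(SSSZ, mul(Z, SSSZ)), mul(add(SZ, Z), mul(SZ, SSSZ)))
  →4  add(S(add(SSZ, mul(Z, SSSZ))), mul(add(SZ, Z), mul(SZ, SSSZ)))
  →5  S(add(add(SSZ, mul(Z, SSSZ)), mul(add(SZ, Z), mul(SZ, SSSZ))))
  →6  S(add(S(add(SZ, mul(Z, SSSZ))), mul(add(SZ, Z), mul(SZ, SSSZ))))
  →7  S(S(add(add(SZ, mul(Z, SSSZ)), mul(add(SZ, Z), mul(SZ, SSSZ)))))
  →8  S(S(add(S(add(Z, mul(Z, SSSZ))), mul(add(SZ, Z), mul(SZ, SSSZ)))))
  →9  S(S(S(add(add(Z, mul(Z, SSSZ)), mul(add(SZ, Z), mul(SZ, SSSZ))))))
  →10  S(S(S(add(mul(Z, SSSZ), mul(add(SZ, Z), mul(SZ, SSSZ))))))
  →11  S(S(S(add(Z, mul(add(SZ, Z), mul(SZ, SSSZ))))))
  →12  S(S(S(mul(add(SZ, Z), mul(SZ, SSSZ)))))
  →13  S(S(S(mul(S(add(Z, Z)), mul(SZ, SSSZ)))))
  →14  S(S(S(add(mul(SZ, SSSZ), mul(add(Z, Z), mul(SZ, SSSZ))))))
  →15  S(S(S(add(add(SSSZ, mul(Z, SSSZ)), mul(add(Z, Z), mul(SZ, SSSZ))))))
  →16  S(S(S(add(S(add(SSZ, mul(Z, SSSZ))), mul(add(Z, Z), mul(SZ, SSSZ))))))
  →17  S(S(S(S(add(add(SSZ, mul(Z, SSSZ)), mul(add(Z, Z), mul(SZ, SSSZ)))))))
  →18  S(S(S(S(add(S(add(SZ, mul(Z, SSSZ))), mul(add(Z, Z), mul(SZ, SSSZ)))))))
  →19  S(S(S(S(S(add(add(SZ, mul(Z, SSSZ)), mul(add(Z, Z), mul(SZ, SSSZ))))))))
  →20  S(S(S(S(S(add(S(add(Z, mul(Z, SSSZ))), mul(add(Z, Z), mul(SZ, SSSZ))))))))
  →21  S(S(S(S(S(S(add(add(Z, mul(Z, SSSZ)), mul(add(Z, Z), mul(SZ, SSSZ)))))))))
  →22  S(S(S(S(S(S(add(mul(Z, SSSZ), mul(add(Z, Z), mul(SZ, SSSZ)))))))))
  →23  S(S(S(S(S(S(add(Z, mul(add(Z, Z), mul(SZ, SSSZ)))))))))
  →24  S(S(S(S(S(S(mul(add(Z, Z), mul(SZ, SSSZ))))))))
  →25  S(S(S(S(S(S(mul(Z, mul(SZ, SSSZ))))))))
  →26  S^6(Z)

Answer: normal form = S^6(Z)  (in 26 steps)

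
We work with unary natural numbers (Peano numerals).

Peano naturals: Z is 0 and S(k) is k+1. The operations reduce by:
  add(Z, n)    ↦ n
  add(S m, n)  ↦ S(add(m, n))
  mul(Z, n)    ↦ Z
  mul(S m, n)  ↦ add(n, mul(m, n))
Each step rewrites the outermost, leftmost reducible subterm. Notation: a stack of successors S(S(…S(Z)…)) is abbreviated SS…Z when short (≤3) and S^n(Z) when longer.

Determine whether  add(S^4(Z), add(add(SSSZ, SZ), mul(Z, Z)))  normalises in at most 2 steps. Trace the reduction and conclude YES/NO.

  start: add(S^4(Z), add(add(SSSZ, SZ), mul(Z, Z)))
  step 1: S(add(SSSZ, add(add(SSSZ, SZ), mul(Z, Z))))
  step 2: S(S(add(SSZ, add(add(SSSZ, SZ), mul(Z, Z)))))

Answer: NO — after 2 steps the term is S(S(add(SSZ, add(add(SSSZ, SZ), mul(Z, Z))))), not yet normal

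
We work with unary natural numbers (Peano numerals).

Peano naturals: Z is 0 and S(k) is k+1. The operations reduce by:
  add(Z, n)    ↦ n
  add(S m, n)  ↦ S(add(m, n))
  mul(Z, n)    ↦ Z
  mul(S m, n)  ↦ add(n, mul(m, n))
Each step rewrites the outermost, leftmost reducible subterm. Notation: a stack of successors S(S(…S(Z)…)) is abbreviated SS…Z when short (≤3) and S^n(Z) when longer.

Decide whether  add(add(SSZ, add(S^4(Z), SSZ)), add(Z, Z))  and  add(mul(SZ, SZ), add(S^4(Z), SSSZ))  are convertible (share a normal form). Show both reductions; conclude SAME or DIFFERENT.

Term A:
  start: add(add(SSZ, add(S^4(Z), SSZ)), add(Z, Z))
  [1] add(S(add(SZ, add(S^4(Z), SSZ))), add(Z, Z))
  [2] S(add(add(SZ, add(S^4(Z), SSZ)), add(Z, Z)))
  [3] S(add(S(add(Z, add(S^4(Z), SSZ))), add(Z, Z)))
  [4] S(S(add(add(Z, add(S^4(Z), SSZ)), add(Z, Z))))
  [5] S(S(add(add(S^4(Z), SSZ), add(Z, Z))))
  [6] S(S(add(S(add(SSSZ, SSZ)), add(Z, Z))))
  [7] S(S(S(add(add(SSSZ, SSZ), add(Z, Z)))))
  [8] S(S(S(add(S(add(SSZ, SSZ)), add(Z, Z)))))
  [9] S(S(S(S(add(add(SSZ, SSZ), add(Z, Z))))))
  [10] S(S(S(S(add(S(add(SZ, SSZ)), add(Z, Z))))))
  [11] S(S(S(S(S(add(add(SZ, SSZ), add(Z, Z)))))))
  [12] S(S(S(S(S(add(S(add(Z, SSZ)), add(Z, Z)))))))
  [13] S(S(S(S(S(S(add(add(Z, SSZ), add(Z, Z))))))))
  [14] S(S(S(S(S(S(add(SSZ, add(Z, Z))))))))
  [15] S(S(S(S(S(S(S(add(SZ, add(Z, Z)))))))))
  [16] S(S(S(S(S(S(S(S(add(Z, add(Z, Z))))))))))
  [17] S(S(S(S(S(S(S(S(add(Z, Z)))))))))
  [18] S^8(Z)

Term B:
  start: add(mul(SZ, SZ), add(S^4(Z), SSSZ))
  [1] add(add(SZ, mul(Z, SZ)), add(S^4(Z), SSSZ))
  [2] add(S(add(Z, mul(Z, SZ))), add(S^4(Z), SSSZ))
  [3] S(add(add(Z, mul(Z, SZ)), add(S^4(Z), SSSZ)))
  [4] S(add(mul(Z, SZ), add(S^4(Z), SSSZ)))
  [5] S(add(Z, add(S^4(Z), SSSZ)))
  [6] S(add(S^4(Z), SSSZ))
  [7] S(S(add(SSSZ, SSSZ)))
  [8] S(S(S(add(SSZ, SSSZ))))
  [9] S(S(S(S(add(SZ, SSSZ)))))
  [10] S(S(S(S(S(add(Z, SSSZ))))))
  [11] S^8(Z)

Answer: SAME — A ⇓ S^8(Z), B ⇓ S^8(Z)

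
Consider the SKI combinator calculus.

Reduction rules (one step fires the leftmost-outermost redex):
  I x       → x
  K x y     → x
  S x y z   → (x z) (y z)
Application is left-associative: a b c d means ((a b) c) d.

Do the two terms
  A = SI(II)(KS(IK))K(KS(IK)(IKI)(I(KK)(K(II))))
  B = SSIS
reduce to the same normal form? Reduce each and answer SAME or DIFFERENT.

Answer: DIFFERENT — A ⇓ S(S(KI)K)(K(S(KI)K)), B ⇓ SSS

Derivation:
Term A:
  start: SI(II)(KS(IK))K(KS(IK)(IKI)(I(KK)(K(II))))
  [1] I(KS(IK))(II(KS(IK)))K(KS(IK)(IKI)(I(KK)(K(II))))
  [2] KS(IK)(II(KS(IK)))K(KS(IK)(IKI)(I(KK)(K(II))))
  [3] S(II(KS(IK)))K(KS(IK)(IKI)(I(KK)(K(II))))
  [4] II(KS(IK))(KS(IK)(IKI)(I(KK)(K(II))))(K(KS(IK)(IKI)(I(KK)(K(II)))))
  [5] I(KS(IK))(KS(IK)(IKI)(I(KK)(K(II))))(K(KS(IK)(IKI)(I(KK)(K(II)))))
  [6] KS(IK)(KS(IK)(IKI)(I(KK)(K(II))))(K(KS(IK)(IKI)(I(KK)(K(II)))))
  [7] S(KS(IK)(IKI)(I(KK)(K(II))))(K(KS(IK)(IKI)(I(KK)(K(II)))))
  [8] S(S(IKI)(I(KK)(K(II))))(K(KS(IK)(IKI)(I(KK)(K(II)))))
  [9] S(S(KI)(I(KK)(K(II))))(K(KS(IK)(IKI)(I(KK)(K(II)))))
  [10] S(S(KI)(KK(K(II))))(K(KS(IK)(IKI)(I(KK)(K(II)))))
  [11] S(S(KI)K)(K(KS(IK)(IKI)(I(KK)(K(II)))))
  [12] S(S(KI)K)(K(S(IKI)(I(KK)(K(II)))))
  [13] S(S(KI)K)(K(S(KI)(I(KK)(K(II)))))
  [14] S(S(KI)K)(K(S(KI)(KK(K(II)))))
  [15] S(S(KI)K)(K(S(KI)K))

Term B:
  start: SSIS
  [1] SS(IS)
  [2] SSS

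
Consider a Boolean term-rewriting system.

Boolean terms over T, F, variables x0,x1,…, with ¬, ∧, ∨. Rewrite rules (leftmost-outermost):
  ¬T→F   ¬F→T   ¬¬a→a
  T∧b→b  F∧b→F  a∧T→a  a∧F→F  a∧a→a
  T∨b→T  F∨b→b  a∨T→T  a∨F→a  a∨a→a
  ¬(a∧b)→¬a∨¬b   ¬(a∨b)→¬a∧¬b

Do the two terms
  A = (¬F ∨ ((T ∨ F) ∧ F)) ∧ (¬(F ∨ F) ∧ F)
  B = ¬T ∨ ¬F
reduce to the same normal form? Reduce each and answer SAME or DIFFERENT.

Term A:
  start: (¬F ∨ ((T ∨ F) ∧ F)) ∧ (¬(F ∨ F) ∧ F)
  →1  (T ∨ ((T ∨ F) ∧ F)) ∧ (¬(F ∨ F) ∧ F)
  →2  T ∧ (¬(F ∨ F) ∧ F)
  →3  ¬(F ∨ F) ∧ F
  →4  F

Term B:
  start: ¬T ∨ ¬F
  →1  F ∨ ¬F
  →2  ¬F
  →3  T

Answer: DIFFERENT — A ⇓ F, B ⇓ T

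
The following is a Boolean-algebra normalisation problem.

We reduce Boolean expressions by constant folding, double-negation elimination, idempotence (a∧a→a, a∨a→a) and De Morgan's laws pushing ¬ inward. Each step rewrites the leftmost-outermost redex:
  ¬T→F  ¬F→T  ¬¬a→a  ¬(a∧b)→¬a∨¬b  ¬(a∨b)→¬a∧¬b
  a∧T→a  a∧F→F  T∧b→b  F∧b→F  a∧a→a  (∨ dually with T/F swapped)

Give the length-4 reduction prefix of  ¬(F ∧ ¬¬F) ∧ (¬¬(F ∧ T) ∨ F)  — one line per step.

  start: ¬(F ∧ ¬¬F) ∧ (¬¬(F ∧ T) ∨ F)
  [1] (¬F ∨ ¬¬¬F) ∧ (¬¬(F ∧ T) ∨ F)
  [2] (T ∨ ¬¬¬F) ∧ (¬¬(F ∧ T) ∨ F)
  [3] T ∧ (¬¬(F ∧ T) ∨ F)
  [4] ¬¬(F ∧ T) ∨ F

Answer: after 4 steps: ¬¬(F ∧ T) ∨ F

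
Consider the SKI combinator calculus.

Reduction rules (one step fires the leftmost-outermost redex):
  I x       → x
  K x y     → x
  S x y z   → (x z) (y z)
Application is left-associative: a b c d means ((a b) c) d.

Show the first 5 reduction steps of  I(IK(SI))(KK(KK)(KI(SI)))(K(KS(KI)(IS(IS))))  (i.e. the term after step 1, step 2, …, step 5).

  start: I(IK(SI))(KK(KK)(KI(SI)))(K(KS(KI)(IS(IS))))
  [1] IK(SI)(KK(KK)(KI(SI)))(K(KS(KI)(IS(IS))))
  [2] K(SI)(KK(KK)(KI(SI)))(K(KS(KI)(IS(IS))))
  [3] SI(K(KS(KI)(IS(IS))))
  [4] SI(K(S(IS(IS))))
  [5] SI(K(S(S(IS))))

Answer: after 5 steps: SI(K(S(S(IS))))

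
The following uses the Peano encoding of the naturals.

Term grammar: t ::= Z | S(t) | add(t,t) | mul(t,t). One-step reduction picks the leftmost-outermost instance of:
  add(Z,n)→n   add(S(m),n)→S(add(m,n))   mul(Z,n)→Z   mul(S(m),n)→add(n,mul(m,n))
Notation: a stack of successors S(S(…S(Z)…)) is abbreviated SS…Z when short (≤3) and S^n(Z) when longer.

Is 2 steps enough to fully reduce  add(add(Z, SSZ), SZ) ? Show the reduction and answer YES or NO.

  start: add(add(Z, SSZ), SZ)
  step 1: add(SSZ, SZ)
  step 2: S(add(SZ, SZ))

Answer: NO — after 2 steps the term is S(add(SZ, SZ)), not yet normal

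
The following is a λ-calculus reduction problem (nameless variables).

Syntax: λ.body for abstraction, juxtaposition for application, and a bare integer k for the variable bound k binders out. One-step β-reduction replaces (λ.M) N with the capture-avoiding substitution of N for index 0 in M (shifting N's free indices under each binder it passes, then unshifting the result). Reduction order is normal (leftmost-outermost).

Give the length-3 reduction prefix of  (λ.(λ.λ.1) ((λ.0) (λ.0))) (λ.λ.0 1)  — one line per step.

  start: (λ.(λ.λ.1) ((λ.0) (λ.0))) (λ.λ.0 1)
  [1] (λ.λ.1) ((λ.0) (λ.0))
  [2] λ.(λ.0) (λ.0)
  [3] λ.λ.0

Answer: after 3 steps: λ.λ.0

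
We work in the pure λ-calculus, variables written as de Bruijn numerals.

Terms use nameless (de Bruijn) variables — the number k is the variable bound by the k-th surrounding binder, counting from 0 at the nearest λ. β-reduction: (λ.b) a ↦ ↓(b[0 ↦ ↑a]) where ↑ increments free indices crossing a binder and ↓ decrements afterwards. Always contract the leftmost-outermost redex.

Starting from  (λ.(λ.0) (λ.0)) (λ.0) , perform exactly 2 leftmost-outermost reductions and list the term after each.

Answer: after 2 steps: λ.0

Working:
  start: (λ.(λ.0) (λ.0)) (λ.0)
  [1] (λ.0) (λ.0)
  [2] λ.0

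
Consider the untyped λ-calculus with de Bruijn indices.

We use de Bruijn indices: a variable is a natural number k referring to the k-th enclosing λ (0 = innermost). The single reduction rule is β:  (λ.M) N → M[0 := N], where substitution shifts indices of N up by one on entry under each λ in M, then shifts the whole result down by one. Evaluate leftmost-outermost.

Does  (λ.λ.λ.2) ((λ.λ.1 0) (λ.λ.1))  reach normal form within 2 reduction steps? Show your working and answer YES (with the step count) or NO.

  start: (λ.λ.λ.2) ((λ.λ.1 0) (λ.λ.1))
  →1  λ.λ.(λ.λ.1 0) (λ.λ.1)
  →2  λ.λ.λ.(λ.λ.1) 0

Answer: NO — after 2 steps the term is λ.λ.λ.(λ.λ.1) 0, not yet normal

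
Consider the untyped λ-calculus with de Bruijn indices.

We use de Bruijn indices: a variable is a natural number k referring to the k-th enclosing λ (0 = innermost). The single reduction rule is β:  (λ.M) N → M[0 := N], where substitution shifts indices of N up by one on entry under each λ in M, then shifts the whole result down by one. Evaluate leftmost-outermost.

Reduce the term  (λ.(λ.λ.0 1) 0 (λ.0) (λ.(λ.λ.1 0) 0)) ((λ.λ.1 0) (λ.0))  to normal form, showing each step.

Answer: normal form = λ.λ.1 0  (in 8 steps)

Derivation:
  start: (λ.(λ.λ.0 1) 0 (λ.0) (λ.(λ.λ.1 0) 0)) ((λ.λ.1 0) (λ.0))
  [1] (λ.λ.0 1) ((λ.λ.1 0) (λ.0)) (λ.0) (λ.(λ.λ.1 0) 0)
  [2] (λ.0 ((λ.λ.1 0) (λ.0))) (λ.0) (λ.(λ.λ.1 0) 0)
  [3] (λ.0) ((λ.λ.1 0) (λ.0)) (λ.(λ.λ.1 0) 0)
  [4] (λ.λ.1 0) (λ.0) (λ.(λ.λ.1 0) 0)
  [5] (λ.(λ.0) 0) (λ.(λ.λ.1 0) 0)
  [6] (λ.0) (λ.(λ.λ.1 0) 0)
  [7] λ.(λ.λ.1 0) 0
  [8] λ.λ.1 0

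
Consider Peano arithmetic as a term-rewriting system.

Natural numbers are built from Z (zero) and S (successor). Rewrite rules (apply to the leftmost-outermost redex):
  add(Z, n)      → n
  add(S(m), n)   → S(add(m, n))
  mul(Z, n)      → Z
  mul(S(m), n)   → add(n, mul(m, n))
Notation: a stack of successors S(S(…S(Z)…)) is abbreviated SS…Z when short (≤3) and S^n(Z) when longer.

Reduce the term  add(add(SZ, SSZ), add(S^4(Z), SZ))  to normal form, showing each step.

  start: add(add(SZ, SSZ), add(S^4(Z), SZ))
  →1  add(S(add(Z, SSZ)), add(S^4(Z), SZ))
  →2  S(add(add(Z, SSZ), add(S^4(Z), SZ)))
  →3  S(add(SSZ, add(S^4(Z), SZ)))
  →4  S(S(add(SZ, add(S^4(Z), SZ))))
  →5  S(S(S(add(Z, add(S^4(Z), SZ)))))
  →6  S(S(S(add(S^4(Z), SZ))))
  →7  S(S(S(S(add(SSSZ, SZ)))))
  →8  S(S(S(S(S(add(SSZ, SZ))))))
  →9  S(S(S(S(S(S(add(SZ, SZ)))))))
  →10  S(S(S(S(S(S(S(add(Z, SZ))))))))
  →11  S^8(Z)

Answer: normal form = S^8(Z)  (in 11 steps)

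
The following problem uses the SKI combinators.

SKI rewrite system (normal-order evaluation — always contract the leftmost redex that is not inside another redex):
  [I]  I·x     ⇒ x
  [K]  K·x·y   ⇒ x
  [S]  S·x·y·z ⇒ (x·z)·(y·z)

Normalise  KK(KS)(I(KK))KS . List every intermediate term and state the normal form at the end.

Answer: normal form = K  (in 4 steps)

Working:
  start: KK(KS)(I(KK))KS
  →1  K(I(KK))KS
  →2  I(KK)S
  →3  KKS
  →4  K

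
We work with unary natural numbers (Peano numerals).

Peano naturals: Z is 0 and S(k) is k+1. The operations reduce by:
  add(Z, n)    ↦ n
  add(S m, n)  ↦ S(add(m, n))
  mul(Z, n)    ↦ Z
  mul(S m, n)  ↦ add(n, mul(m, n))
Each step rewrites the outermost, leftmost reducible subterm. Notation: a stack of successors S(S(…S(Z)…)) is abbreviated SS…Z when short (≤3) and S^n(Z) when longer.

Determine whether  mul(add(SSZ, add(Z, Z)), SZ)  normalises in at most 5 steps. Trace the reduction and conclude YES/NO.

  start: mul(add(SSZ, add(Z, Z)), SZ)
  [1] mul(S(add(SZ, add(Z, Z))), SZ)
  [2] add(SZ, mul(add(SZ, add(Z, Z)), SZ))
  [3] S(add(Z, mul(add(SZ, add(Z, Z)), SZ)))
  [4] S(mul(add(SZ, add(Z, Z)), SZ))
  [5] S(mul(S(add(Z, add(Z, Z))), SZ))

Answer: NO — after 5 steps the term is S(mul(S(add(Z, add(Z, Z))), SZ)), not yet normal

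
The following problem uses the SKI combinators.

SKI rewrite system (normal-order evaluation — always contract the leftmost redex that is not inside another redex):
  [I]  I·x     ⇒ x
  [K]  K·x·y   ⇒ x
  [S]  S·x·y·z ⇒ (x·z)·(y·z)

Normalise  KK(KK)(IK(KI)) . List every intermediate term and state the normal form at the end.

  start: KK(KK)(IK(KI))
  step 1: K(IK(KI))
  step 2: K(K(KI))

Answer: normal form = K(K(KI))  (in 2 steps)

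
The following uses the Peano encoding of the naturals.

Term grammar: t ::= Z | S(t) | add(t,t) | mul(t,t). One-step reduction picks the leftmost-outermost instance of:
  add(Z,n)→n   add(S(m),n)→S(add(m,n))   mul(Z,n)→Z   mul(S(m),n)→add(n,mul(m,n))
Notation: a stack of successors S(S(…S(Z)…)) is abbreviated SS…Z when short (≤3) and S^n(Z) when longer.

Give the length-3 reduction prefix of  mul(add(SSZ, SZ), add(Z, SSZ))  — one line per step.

Answer: after 3 steps: add(SSZ, mul(add(SZ, SZ), add(Z, SSZ)))

Reduction:
  start: mul(add(SSZ, SZ), add(Z, SSZ))
  step 1: mul(S(add(SZ, SZ)), add(Z, SSZ))
  step 2: add(add(Z, SSZ), mul(add(SZ, SZ), add(Z, SSZ)))
  step 3: add(SSZ, mul(add(SZ, SZ), add(Z, SSZ)))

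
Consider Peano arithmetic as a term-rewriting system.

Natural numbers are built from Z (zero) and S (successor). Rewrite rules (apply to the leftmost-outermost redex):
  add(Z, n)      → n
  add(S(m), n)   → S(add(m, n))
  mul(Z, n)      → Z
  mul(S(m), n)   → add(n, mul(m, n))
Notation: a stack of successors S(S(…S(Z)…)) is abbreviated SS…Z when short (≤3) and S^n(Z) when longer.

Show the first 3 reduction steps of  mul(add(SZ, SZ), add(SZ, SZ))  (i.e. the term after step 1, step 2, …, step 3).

  start: mul(add(SZ, SZ), add(SZ, SZ))
  →1  mul(S(add(Z, SZ)), add(SZ, SZ))
  →2  add(add(SZ, SZ), mul(add(Z, SZ), add(SZ, SZ)))
  →3  add(S(add(Z, SZ)), mul(add(Z, SZ), add(SZ, SZ)))

Answer: after 3 steps: add(S(add(Z, SZ)), mul(add(Z, SZ), add(SZ, SZ)))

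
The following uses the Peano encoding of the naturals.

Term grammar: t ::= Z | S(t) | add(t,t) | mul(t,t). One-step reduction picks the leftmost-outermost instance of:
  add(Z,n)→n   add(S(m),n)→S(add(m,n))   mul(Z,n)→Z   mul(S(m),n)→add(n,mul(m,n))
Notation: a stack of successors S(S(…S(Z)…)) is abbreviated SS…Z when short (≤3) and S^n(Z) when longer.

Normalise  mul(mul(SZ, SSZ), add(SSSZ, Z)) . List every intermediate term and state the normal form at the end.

Answer: normal form = S^6(Z)  (in 24 steps)

Derivation:
  start: mul(mul(SZ, SSZ), add(SSSZ, Z))
  →1  mul(add(SSZ, mul(Z, SSZ)), add(SSSZ, Z))
  →2  mul(S(add(SZ, mul(Z, SSZ))), add(SSSZ, Z))
  →3  add(add(SSSZ, Z), mul(add(SZ, mul(Z, SSZ)), add(SSSZ, Z)))
  →4  add(S(add(SSZ, Z)), mul(add(SZ, mul(Z, SSZ)), add(SSSZ, Z)))
  →5  S(add(add(SSZ, Z), mul(add(SZ, mul(Z, SSZ)), add(SSSZ, Z))))
  →6  S(add(S(add(SZ, Z)), mul(add(SZ, mul(Z, SSZ)), add(SSSZ, Z))))
  →7  S(S(add(add(SZ, Z), mul(add(SZ, mul(Z, SSZ)), add(SSSZ, Z)))))
  →8  S(S(add(S(add(Z, Z)), mul(add(SZ, mul(Z, SSZ)), add(SSSZ, Z)))))
  →9  S(S(S(add(add(Z, Z), mul(add(SZ, mul(Z, SSZ)), add(SSSZ, Z))))))
  →10  S(S(S(add(Z, mul(add(SZ, mul(Z, SSZ)), add(SSSZ, Z))))))
  →11  S(S(S(mul(add(SZ, mul(Z, SSZ)), add(SSSZ, Z)))))
  →12  S(S(S(mul(S(add(Z, mul(Z, SSZ))), add(SSSZ, Z)))))
  →13  S(S(S(add(add(SSSZ, Z), mul(add(Z, mul(Z, SSZ)), add(SSSZ, Z))))))
  →14  S(S(S(add(S(add(SSZ, Z)), mul(add(Z, mul(Z, SSZ)), add(SSSZ, Z))))))
  →15  S(S(S(S(add(add(SSZ, Z), mul(add(Z, mul(Z, SSZ)), add(SSSZ, Z)))))))
  →16  S(S(S(S(add(S(add(SZ, Z)), mul(add(Z, mul(Z, SSZ)), add(SSSZ, Z)))))))
  →17  S(S(S(S(S(add(add(SZ, Z), mul(add(Z, mul(Z, SSZ)), add(SSSZ, Z))))))))
  →18  S(S(S(S(S(add(S(add(Z, Z)), mul(add(Z, mul(Z, SSZ)), add(SSSZ, Z))))))))
  →19  S(S(S(S(S(S(add(add(Z, Z), mul(add(Z, mul(Z, SSZ)), add(SSSZ, Z)))))))))
  →20  S(S(S(S(S(S(add(Z, mul(add(Z, mul(Z, SSZ)), add(SSSZ, Z)))))))))
  →21  S(S(S(S(S(S(mul(add(Z, mul(Z, SSZ)), add(SSSZ, Z))))))))
  →22  S(S(S(S(S(S(mul(mul(Z, SSZ), add(SSSZ, Z))))))))
  →23  S(S(S(S(S(S(mul(Z, add(SSSZ, Z))))))))
  →24  S^6(Z)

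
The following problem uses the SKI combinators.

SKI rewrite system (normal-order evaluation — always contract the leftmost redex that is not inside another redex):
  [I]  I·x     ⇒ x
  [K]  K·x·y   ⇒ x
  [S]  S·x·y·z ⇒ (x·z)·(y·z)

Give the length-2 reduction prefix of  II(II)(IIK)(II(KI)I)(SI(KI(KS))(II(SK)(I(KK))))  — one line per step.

Answer: after 2 steps: II(IIK)(II(KI)I)(SI(KI(KS))(II(SK)(I(KK))))

Derivation:
  start: II(II)(IIK)(II(KI)I)(SI(KI(KS))(II(SK)(I(KK))))
  →1  I(II)(IIK)(II(KI)I)(SI(KI(KS))(II(SK)(I(KK))))
  →2  II(IIK)(II(KI)I)(SI(KI(KS))(II(SK)(I(KK))))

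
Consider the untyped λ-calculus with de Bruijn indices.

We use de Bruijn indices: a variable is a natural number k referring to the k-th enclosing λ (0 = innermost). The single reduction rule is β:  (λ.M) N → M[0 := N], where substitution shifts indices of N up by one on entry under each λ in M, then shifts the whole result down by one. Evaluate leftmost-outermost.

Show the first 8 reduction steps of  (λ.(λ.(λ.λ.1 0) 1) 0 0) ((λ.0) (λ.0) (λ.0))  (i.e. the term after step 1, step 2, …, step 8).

Answer: after 8 steps: (λ.0) (λ.0)

Reduction:
  start: (λ.(λ.(λ.λ.1 0) 1) 0 0) ((λ.0) (λ.0) (λ.0))
  →1  (λ.(λ.λ.1 0) ((λ.0) (λ.0) (λ.0))) ((λ.0) (λ.0) (λ.0)) ((λ.0) (λ.0) (λ.0))
  →2  (λ.λ.1 0) ((λ.0) (λ.0) (λ.0)) ((λ.0) (λ.0) (λ.0))
  →3  (λ.(λ.0) (λ.0) (λ.0) 0) ((λ.0) (λ.0) (λ.0))
  →4  (λ.0) (λ.0) (λ.0) ((λ.0) (λ.0) (λ.0))
  →5  (λ.0) (λ.0) ((λ.0) (λ.0) (λ.0))
  →6  (λ.0) ((λ.0) (λ.0) (λ.0))
  →7  (λ.0) (λ.0) (λ.0)
  →8  (λ.0) (λ.0)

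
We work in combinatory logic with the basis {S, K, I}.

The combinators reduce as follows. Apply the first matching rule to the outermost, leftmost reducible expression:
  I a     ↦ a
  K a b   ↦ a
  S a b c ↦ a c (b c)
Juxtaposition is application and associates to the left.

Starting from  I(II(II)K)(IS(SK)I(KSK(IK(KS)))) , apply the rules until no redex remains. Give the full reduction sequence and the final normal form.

Answer: normal form = K(S(K(KS)))  (in 12 steps)

Reduction:
  start: I(II(II)K)(IS(SK)I(KSK(IK(KS))))
  step 1: II(II)K(IS(SK)I(KSK(IK(KS))))
  step 2: I(II)K(IS(SK)I(KSK(IK(KS))))
  step 3: IIK(IS(SK)I(KSK(IK(KS))))
  step 4: IK(IS(SK)I(KSK(IK(KS))))
  step 5: K(IS(SK)I(KSK(IK(KS))))
  step 6: K(S(SK)I(KSK(IK(KS))))
  step 7: K(SK(KSK(IK(KS)))(I(KSK(IK(KS)))))
  step 8: K(K(I(KSK(IK(KS))))(KSK(IK(KS))(I(KSK(IK(KS))))))
  step 9: K(I(KSK(IK(KS))))
  step 10: K(KSK(IK(KS)))
  step 11: K(S(IK(KS)))
  step 12: K(S(K(KS)))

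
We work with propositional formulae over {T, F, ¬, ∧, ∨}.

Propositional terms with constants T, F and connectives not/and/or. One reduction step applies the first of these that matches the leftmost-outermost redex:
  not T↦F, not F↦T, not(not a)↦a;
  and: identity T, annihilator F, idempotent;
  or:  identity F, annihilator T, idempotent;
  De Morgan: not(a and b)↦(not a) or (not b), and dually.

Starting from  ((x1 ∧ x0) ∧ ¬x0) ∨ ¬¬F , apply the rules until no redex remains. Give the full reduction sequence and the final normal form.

  start: ((x1 ∧ x0) ∧ ¬x0) ∨ ¬¬F
  step 1: ((x1 ∧ x0) ∧ ¬x0) ∨ F
  step 2: (x1 ∧ x0) ∧ ¬x0

Answer: normal form = (x1 ∧ x0) ∧ ¬x0  (in 2 steps)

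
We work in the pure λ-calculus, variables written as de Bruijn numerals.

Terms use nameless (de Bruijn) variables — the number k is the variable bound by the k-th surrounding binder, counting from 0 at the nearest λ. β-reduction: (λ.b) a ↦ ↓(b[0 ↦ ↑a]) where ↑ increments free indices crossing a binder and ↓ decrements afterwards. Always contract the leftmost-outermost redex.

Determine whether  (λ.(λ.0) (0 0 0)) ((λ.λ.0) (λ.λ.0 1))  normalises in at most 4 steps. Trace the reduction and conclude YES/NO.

  start: (λ.(λ.0) (0 0 0)) ((λ.λ.0) (λ.λ.0 1))
  →1  (λ.0) ((λ.λ.0) (λ.λ.0 1) ((λ.λ.0) (λ.λ.0 1)) ((λ.λ.0) (λ.λ.0 1)))
  →2  (λ.λ.0) (λ.λ.0 1) ((λ.λ.0) (λ.λ.0 1)) ((λ.λ.0) (λ.λ.0 1))
  →3  (λ.0) ((λ.λ.0) (λ.λ.0 1)) ((λ.λ.0) (λ.λ.0 1))
  →4  (λ.λ.0) (λ.λ.0 1) ((λ.λ.0) (λ.λ.0 1))

Answer: NO — after 4 steps the term is (λ.λ.0) (λ.λ.0 1) ((λ.λ.0) (λ.λ.0 1)), not yet normal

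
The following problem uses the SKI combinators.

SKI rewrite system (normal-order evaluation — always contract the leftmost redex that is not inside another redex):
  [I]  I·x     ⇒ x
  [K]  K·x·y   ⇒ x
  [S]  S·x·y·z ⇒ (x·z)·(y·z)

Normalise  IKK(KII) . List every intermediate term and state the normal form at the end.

Answer: normal form = K  (in 2 steps)

Reduction:
  start: IKK(KII)
  step 1: KK(KII)
  step 2: K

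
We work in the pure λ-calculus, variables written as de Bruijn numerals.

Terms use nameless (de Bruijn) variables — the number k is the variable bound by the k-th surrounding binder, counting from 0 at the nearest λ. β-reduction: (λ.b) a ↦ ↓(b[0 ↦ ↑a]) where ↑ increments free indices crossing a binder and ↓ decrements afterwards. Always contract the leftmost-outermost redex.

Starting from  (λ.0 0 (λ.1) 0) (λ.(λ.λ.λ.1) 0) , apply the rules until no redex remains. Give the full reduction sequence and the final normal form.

Answer: normal form = λ.λ.λ.λ.1  (in 6 steps)

Derivation:
  start: (λ.0 0 (λ.1) 0) (λ.(λ.λ.λ.1) 0)
  →1  (λ.(λ.λ.λ.1) 0) (λ.(λ.λ.λ.1) 0) (λ.λ.(λ.λ.λ.1) 0) (λ.(λ.λ.λ.1) 0)
  →2  (λ.λ.λ.1) (λ.(λ.λ.λ.1) 0) (λ.λ.(λ.λ.λ.1) 0) (λ.(λ.λ.λ.1) 0)
  →3  (λ.λ.1) (λ.λ.(λ.λ.λ.1) 0) (λ.(λ.λ.λ.1) 0)
  →4  (λ.λ.λ.(λ.λ.λ.1) 0) (λ.(λ.λ.λ.1) 0)
  →5  λ.λ.(λ.λ.λ.1) 0
  →6  λ.λ.λ.λ.1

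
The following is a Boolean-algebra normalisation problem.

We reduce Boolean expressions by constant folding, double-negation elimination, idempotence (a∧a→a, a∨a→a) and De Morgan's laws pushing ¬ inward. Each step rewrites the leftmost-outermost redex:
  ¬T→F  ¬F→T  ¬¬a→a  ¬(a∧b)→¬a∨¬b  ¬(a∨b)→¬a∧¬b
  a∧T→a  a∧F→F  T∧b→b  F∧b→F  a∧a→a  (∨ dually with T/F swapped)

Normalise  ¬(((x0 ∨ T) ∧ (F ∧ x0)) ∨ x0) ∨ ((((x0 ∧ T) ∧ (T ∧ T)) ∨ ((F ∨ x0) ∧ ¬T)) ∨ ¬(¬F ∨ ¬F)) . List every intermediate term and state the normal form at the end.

Answer: normal form = ¬x0 ∨ x0  (in 21 steps)

Derivation:
  start: ¬(((x0 ∨ T) ∧ (F ∧ x0)) ∨ x0) ∨ ((((x0 ∧ T) ∧ (T ∧ T)) ∨ ((F ∨ x0) ∧ ¬T)) ∨ ¬(¬F ∨ ¬F))
  [1] (¬((x0 ∨ T) ∧ (F ∧ x0)) ∧ ¬x0) ∨ ((((x0 ∧ T) ∧ (T ∧ T)) ∨ ((F ∨ x0) ∧ ¬T)) ∨ ¬(¬F ∨ ¬F))
  [2] ((¬(x0 ∨ T) ∨ ¬(F ∧ x0)) ∧ ¬x0) ∨ ((((x0 ∧ T) ∧ (T ∧ T)) ∨ ((F ∨ x0) ∧ ¬T)) ∨ ¬(¬F ∨ ¬F))
  [3] (((¬x0 ∧ ¬T) ∨ ¬(F ∧ x0)) ∧ ¬x0) ∨ ((((x0 ∧ T) ∧ (T ∧ T)) ∨ ((F ∨ x0) ∧ ¬T)) ∨ ¬(¬F ∨ ¬F))
  [4] (((¬x0 ∧ F) ∨ ¬(F ∧ x0)) ∧ ¬x0) ∨ ((((x0 ∧ T) ∧ (T ∧ T)) ∨ ((F ∨ x0) ∧ ¬T)) ∨ ¬(¬F ∨ ¬F))
  [5] ((F ∨ ¬(F ∧ x0)) ∧ ¬x0) ∨ ((((x0 ∧ T) ∧ (T ∧ T)) ∨ ((F ∨ x0) ∧ ¬T)) ∨ ¬(¬F ∨ ¬F))
  [6] (¬(F ∧ x0) ∧ ¬x0) ∨ ((((x0 ∧ T) ∧ (T ∧ T)) ∨ ((F ∨ x0) ∧ ¬T)) ∨ ¬(¬F ∨ ¬F))
  [7] ((¬F ∨ ¬x0) ∧ ¬x0) ∨ ((((x0 ∧ T) ∧ (T ∧ T)) ∨ ((F ∨ x0) ∧ ¬T)) ∨ ¬(¬F ∨ ¬F))
  [8] ((T ∨ ¬x0) ∧ ¬x0) ∨ ((((x0 ∧ T) ∧ (T ∧ T)) ∨ ((F ∨ x0) ∧ ¬T)) ∨ ¬(¬F ∨ ¬F))
  [9] (T ∧ ¬x0) ∨ ((((x0 ∧ T) ∧ (T ∧ T)) ∨ ((F ∨ x0) ∧ ¬T)) ∨ ¬(¬F ∨ ¬F))
  [10] ¬x0 ∨ ((((x0 ∧ T) ∧ (T ∧ T)) ∨ ((F ∨ x0) ∧ ¬T)) ∨ ¬(¬F ∨ ¬F))
  [11] ¬x0 ∨ (((x0 ∧ (T ∧ T)) ∨ ((F ∨ x0) ∧ ¬T)) ∨ ¬(¬F ∨ ¬F))
  [12] ¬x0 ∨ (((x0 ∧ T) ∨ ((F ∨ x0) ∧ ¬T)) ∨ ¬(¬F ∨ ¬F))
  [13] ¬x0 ∨ ((x0 ∨ ((F ∨ x0) ∧ ¬T)) ∨ ¬(¬F ∨ ¬F))
  [14] ¬x0 ∨ ((x0 ∨ (x0 ∧ ¬T)) ∨ ¬(¬F ∨ ¬F))
  [15] ¬x0 ∨ ((x0 ∨ (x0 ∧ F)) ∨ ¬(¬F ∨ ¬F))
  [16] ¬x0 ∨ ((x0 ∨ F) ∨ ¬(¬F ∨ ¬F))
  [17] ¬x0 ∨ (x0 ∨ ¬(¬F ∨ ¬F))
  [18] ¬x0 ∨ (x0 ∨ (¬¬F ∧ ¬¬F))
  [19] ¬x0 ∨ (x0 ∨ ¬¬F)
  [20] ¬x0 ∨ (x0 ∨ F)
  [21] ¬x0 ∨ x0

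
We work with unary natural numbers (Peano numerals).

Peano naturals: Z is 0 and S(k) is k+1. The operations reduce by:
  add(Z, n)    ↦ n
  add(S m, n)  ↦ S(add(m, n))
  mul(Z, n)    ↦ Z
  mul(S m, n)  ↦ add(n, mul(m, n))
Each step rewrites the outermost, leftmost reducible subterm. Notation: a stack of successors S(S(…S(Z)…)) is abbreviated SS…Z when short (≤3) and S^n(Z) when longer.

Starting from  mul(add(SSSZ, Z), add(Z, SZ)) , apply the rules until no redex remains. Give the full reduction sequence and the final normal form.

Answer: normal form = SSSZ  (in 17 steps)

Working:
  start: mul(add(SSSZ, Z), add(Z, SZ))
  [1] mul(S(add(SSZ, Z)), add(Z, SZ))
  [2] add(add(Z, SZ), mul(add(SSZ, Z), add(Z, SZ)))
  [3] add(SZ, mul(add(SSZ, Z), add(Z, SZ)))
  [4] S(add(Z, mul(add(SSZ, Z), add(Z, SZ))))
  [5] S(mul(add(SSZ, Z), add(Z, SZ)))
  [6] S(mul(S(add(SZ, Z)), add(Z, SZ)))
  [7] S(add(add(Z, SZ), mul(add(SZ, Z), add(Z, SZ))))
  [8] S(add(SZ, mul(add(SZ, Z), add(Z, SZ))))
  [9] S(S(add(Z, mul(add(SZ, Z), add(Z, SZ)))))
  [10] S(S(mul(add(SZ, Z), add(Z, SZ))))
  [11] S(S(mul(S(add(Z, Z)), add(Z, SZ))))
  [12] S(S(add(add(Z, SZ), mul(add(Z, Z), add(Z, SZ)))))
  [13] S(S(add(SZ, mul(add(Z, Z), add(Z, SZ)))))
  [14] S(S(S(add(Z, mul(add(Z, Z), add(Z, SZ))))))
  [15] S(S(S(mul(add(Z, Z), add(Z, SZ)))))
  [16] S(S(S(mul(Z, add(Z, SZ)))))
  [17] SSSZ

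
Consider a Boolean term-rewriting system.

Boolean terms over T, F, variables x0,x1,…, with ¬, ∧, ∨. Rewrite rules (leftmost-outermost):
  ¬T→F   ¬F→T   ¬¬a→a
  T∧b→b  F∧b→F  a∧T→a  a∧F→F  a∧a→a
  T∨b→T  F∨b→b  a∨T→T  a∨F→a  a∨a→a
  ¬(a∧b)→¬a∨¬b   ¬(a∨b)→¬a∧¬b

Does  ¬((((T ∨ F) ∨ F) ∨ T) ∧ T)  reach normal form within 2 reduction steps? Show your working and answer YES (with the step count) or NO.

Answer: NO — after 2 steps the term is (¬((T ∨ F) ∨ F) ∧ ¬T) ∨ ¬T, not yet normal

Derivation:
  start: ¬((((T ∨ F) ∨ F) ∨ T) ∧ T)
  →1  ¬(((T ∨ F) ∨ F) ∨ T) ∨ ¬T
  →2  (¬((T ∨ F) ∨ F) ∧ ¬T) ∨ ¬T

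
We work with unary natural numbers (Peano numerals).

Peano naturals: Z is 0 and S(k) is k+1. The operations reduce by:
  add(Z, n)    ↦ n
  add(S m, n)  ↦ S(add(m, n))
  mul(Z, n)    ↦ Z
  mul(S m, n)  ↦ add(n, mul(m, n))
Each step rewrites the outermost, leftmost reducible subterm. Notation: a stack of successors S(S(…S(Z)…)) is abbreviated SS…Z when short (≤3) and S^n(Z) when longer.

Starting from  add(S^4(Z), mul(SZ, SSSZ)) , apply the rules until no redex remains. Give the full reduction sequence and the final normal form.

  start: add(S^4(Z), mul(SZ, SSSZ))
  [1] S(add(SSSZ, mul(SZ, SSSZ)))
  [2] S(S(add(SSZ, mul(SZ, SSSZ))))
  [3] S(S(S(add(SZ, mul(SZ, SSSZ)))))
  [4] S(S(S(S(add(Z, mul(SZ, SSSZ))))))
  [5] S(S(S(S(mul(SZ, SSSZ)))))
  [6] S(S(S(S(add(SSSZ, mul(Z, SSSZ))))))
  [7] S(S(S(S(S(add(SSZ, mul(Z, SSSZ)))))))
  [8] S(S(S(S(S(S(add(SZ, mul(Z, SSSZ))))))))
  [9] S(S(S(S(S(S(S(add(Z, mul(Z, SSSZ)))))))))
  [10] S(S(S(S(S(S(S(mul(Z, SSSZ))))))))
  [11] S^7(Z)

Answer: normal form = S^7(Z)  (in 11 steps)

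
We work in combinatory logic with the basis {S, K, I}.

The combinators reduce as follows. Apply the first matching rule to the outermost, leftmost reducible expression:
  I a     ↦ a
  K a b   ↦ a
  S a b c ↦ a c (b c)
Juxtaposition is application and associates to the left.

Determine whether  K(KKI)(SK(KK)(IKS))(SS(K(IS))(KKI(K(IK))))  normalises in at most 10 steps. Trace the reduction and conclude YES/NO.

Answer: YES — reaches normal form K(S(K(KK))S) in 7 ≤ 10 steps

Reduction:
  start: K(KKI)(SK(KK)(IKS))(SS(K(IS))(KKI(K(IK))))
  →1  KKI(SS(K(IS))(KKI(K(IK))))
  →2  K(SS(K(IS))(KKI(K(IK))))
  →3  K(S(KKI(K(IK)))(K(IS)(KKI(K(IK)))))
  →4  K(S(K(K(IK)))(K(IS)(KKI(K(IK)))))
  →5  K(S(K(KK))(K(IS)(KKI(K(IK)))))
  →6  K(S(K(KK))(IS))
  →7  K(S(K(KK))S)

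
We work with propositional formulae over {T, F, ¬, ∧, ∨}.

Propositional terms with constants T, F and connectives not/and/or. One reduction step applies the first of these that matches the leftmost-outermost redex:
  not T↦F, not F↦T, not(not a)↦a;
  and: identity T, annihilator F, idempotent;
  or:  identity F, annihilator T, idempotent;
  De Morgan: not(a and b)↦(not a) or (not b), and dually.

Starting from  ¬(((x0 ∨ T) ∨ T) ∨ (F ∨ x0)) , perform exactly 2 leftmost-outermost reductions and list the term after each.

Answer: after 2 steps: (¬(x0 ∨ T) ∧ ¬T) ∧ ¬(F ∨ x0)

Working:
  start: ¬(((x0 ∨ T) ∨ T) ∨ (F ∨ x0))
  →1  ¬((x0 ∨ T) ∨ T) ∧ ¬(F ∨ x0)
  →2  (¬(x0 ∨ T) ∧ ¬T) ∧ ¬(F ∨ x0)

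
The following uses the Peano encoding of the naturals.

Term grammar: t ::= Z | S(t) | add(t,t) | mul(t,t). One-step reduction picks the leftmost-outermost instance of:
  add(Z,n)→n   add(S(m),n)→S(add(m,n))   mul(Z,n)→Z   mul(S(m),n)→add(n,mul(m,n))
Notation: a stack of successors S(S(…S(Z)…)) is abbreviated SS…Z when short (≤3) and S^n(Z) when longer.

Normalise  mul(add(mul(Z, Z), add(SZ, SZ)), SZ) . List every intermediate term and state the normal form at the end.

  start: mul(add(mul(Z, Z), add(SZ, SZ)), SZ)
  →1  mul(add(Z, add(SZ, SZ)), SZ)
  →2  mul(add(SZ, SZ), SZ)
  →3  mul(S(add(Z, SZ)), SZ)
  →4  add(SZ, mul(add(Z, SZ), SZ))
  →5  S(add(Z, mul(add(Z, SZ), SZ)))
  →6  S(mul(add(Z, SZ), SZ))
  →7  S(mul(SZ, SZ))
  →8  S(add(SZ, mul(Z, SZ)))
  →9  S(S(add(Z, mul(Z, SZ))))
  →10  S(S(mul(Z, SZ)))
  →11  SSZ

Answer: normal form = SSZ  (in 11 steps)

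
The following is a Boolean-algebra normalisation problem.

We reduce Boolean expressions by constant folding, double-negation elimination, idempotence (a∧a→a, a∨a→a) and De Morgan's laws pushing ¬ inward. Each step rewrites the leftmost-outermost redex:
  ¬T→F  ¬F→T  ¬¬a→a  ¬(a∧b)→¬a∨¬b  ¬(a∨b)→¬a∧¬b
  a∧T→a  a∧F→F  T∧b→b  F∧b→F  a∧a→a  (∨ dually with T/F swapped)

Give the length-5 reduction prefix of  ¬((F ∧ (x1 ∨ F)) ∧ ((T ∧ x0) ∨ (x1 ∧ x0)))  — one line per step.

Answer: after 5 steps: T

Working:
  start: ¬((F ∧ (x1 ∨ F)) ∧ ((T ∧ x0) ∨ (x1 ∧ x0)))
  [1] ¬(F ∧ (x1 ∨ F)) ∨ ¬((T ∧ x0) ∨ (x1 ∧ x0))
  [2] (¬F ∨ ¬(x1 ∨ F)) ∨ ¬((T ∧ x0) ∨ (x1 ∧ x0))
  [3] (T ∨ ¬(x1 ∨ F)) ∨ ¬((T ∧ x0) ∨ (x1 ∧ x0))
  [4] T ∨ ¬((T ∧ x0) ∨ (x1 ∧ x0))
  [5] T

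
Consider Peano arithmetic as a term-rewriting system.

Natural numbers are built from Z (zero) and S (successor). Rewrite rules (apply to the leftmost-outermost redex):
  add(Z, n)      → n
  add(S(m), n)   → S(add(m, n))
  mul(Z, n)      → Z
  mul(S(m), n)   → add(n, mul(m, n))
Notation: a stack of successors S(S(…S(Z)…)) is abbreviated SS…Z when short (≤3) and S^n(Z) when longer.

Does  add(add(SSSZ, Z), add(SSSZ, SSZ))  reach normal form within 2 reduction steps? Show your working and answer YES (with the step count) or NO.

Answer: NO — after 2 steps the term is S(add(add(SSZ, Z), add(SSSZ, SSZ))), not yet normal

Reduction:
  start: add(add(SSSZ, Z), add(SSSZ, SSZ))
  [1] add(S(add(SSZ, Z)), add(SSSZ, SSZ))
  [2] S(add(add(SSZ, Z), add(SSSZ, SSZ)))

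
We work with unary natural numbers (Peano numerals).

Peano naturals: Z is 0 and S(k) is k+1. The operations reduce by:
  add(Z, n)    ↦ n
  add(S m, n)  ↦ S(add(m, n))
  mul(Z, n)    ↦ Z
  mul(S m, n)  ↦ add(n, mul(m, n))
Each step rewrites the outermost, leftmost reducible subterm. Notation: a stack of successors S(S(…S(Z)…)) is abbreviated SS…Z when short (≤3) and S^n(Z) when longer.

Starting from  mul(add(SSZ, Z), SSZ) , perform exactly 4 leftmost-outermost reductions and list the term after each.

Answer: after 4 steps: S(S(add(Z, mul(add(SZ, Z), SSZ))))

Working:
  start: mul(add(SSZ, Z), SSZ)
  step 1: mul(S(add(SZ, Z)), SSZ)
  step 2: add(SSZ, mul(add(SZ, Z), SSZ))
  step 3: S(add(SZ, mul(add(SZ, Z), SSZ)))
  step 4: S(S(add(Z, mul(add(SZ, Z), SSZ))))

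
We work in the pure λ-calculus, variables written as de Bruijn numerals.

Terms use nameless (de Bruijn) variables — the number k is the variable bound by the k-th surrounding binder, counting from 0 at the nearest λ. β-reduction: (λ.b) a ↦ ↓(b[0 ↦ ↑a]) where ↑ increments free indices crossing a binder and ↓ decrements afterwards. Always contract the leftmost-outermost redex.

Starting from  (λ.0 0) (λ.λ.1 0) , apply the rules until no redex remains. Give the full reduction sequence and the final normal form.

  start: (λ.0 0) (λ.λ.1 0)
  [1] (λ.λ.1 0) (λ.λ.1 0)
  [2] λ.(λ.λ.1 0) 0
  [3] λ.λ.1 0

Answer: normal form = λ.λ.1 0  (in 3 steps)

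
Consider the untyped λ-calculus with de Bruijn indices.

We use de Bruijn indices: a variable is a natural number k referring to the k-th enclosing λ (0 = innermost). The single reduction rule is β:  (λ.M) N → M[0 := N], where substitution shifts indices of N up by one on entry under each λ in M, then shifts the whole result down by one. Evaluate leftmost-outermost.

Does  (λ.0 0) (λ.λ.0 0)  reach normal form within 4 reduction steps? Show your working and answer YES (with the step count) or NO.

  start: (λ.0 0) (λ.λ.0 0)
  →1  (λ.λ.0 0) (λ.λ.0 0)
  →2  λ.0 0

Answer: YES — reaches normal form λ.0 0 in 2 ≤ 4 steps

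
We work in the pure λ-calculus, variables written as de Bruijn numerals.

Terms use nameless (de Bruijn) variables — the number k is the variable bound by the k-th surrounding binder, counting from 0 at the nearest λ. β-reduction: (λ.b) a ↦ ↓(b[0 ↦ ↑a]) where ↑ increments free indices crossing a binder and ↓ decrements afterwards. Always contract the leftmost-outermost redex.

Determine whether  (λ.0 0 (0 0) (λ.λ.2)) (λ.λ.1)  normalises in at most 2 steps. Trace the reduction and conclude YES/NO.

  start: (λ.0 0 (0 0) (λ.λ.2)) (λ.λ.1)
  [1] (λ.λ.1) (λ.λ.1) ((λ.λ.1) (λ.λ.1)) (λ.λ.λ.λ.1)
  [2] (λ.λ.λ.1) ((λ.λ.1) (λ.λ.1)) (λ.λ.λ.λ.1)

Answer: NO — after 2 steps the term is (λ.λ.λ.1) ((λ.λ.1) (λ.λ.1)) (λ.λ.λ.λ.1), not yet normal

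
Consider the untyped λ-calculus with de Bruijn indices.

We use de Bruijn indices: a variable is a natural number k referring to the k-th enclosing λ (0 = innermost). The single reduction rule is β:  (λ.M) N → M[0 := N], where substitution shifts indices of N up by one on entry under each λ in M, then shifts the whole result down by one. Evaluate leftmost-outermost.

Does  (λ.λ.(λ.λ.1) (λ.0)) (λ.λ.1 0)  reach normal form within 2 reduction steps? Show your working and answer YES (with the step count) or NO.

Answer: YES — reaches normal form λ.λ.λ.0 in 2 ≤ 2 steps

Derivation:
  start: (λ.λ.(λ.λ.1) (λ.0)) (λ.λ.1 0)
  [1] λ.(λ.λ.1) (λ.0)
  [2] λ.λ.λ.0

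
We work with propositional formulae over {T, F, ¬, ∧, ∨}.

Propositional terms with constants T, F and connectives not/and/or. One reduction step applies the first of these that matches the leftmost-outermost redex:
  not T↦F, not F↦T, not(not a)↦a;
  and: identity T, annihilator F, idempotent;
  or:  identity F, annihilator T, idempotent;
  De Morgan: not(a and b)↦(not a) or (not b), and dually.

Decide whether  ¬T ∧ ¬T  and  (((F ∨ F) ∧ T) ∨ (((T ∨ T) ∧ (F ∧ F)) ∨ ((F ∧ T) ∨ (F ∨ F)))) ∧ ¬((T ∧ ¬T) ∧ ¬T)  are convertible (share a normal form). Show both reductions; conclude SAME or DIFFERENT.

Term A:
  start: ¬T ∧ ¬T
  step 1: ¬T
  step 2: F

Term B:
  start: (((F ∨ F) ∧ T) ∨ (((T ∨ T) ∧ (F ∧ F)) ∨ ((F ∧ T) ∨ (F ∨ F)))) ∧ ¬((T ∧ ¬T) ∧ ¬T)
  step 1: ((F ∨ F) ∨ (((T ∨ T) ∧ (F ∧ F)) ∨ ((F ∧ T) ∨ (F ∨ F)))) ∧ ¬((T ∧ ¬T) ∧ ¬T)
  step 2: (F ∨ (((T ∨ T) ∧ (F ∧ F)) ∨ ((F ∧ T) ∨ (F ∨ F)))) ∧ ¬((T ∧ ¬T) ∧ ¬T)
  step 3: (((T ∨ T) ∧ (F ∧ F)) ∨ ((F ∧ T) ∨ (F ∨ F))) ∧ ¬((T ∧ ¬T) ∧ ¬T)
  step 4: ((T ∧ (F ∧ F)) ∨ ((F ∧ T) ∨ (F ∨ F))) ∧ ¬((T ∧ ¬T) ∧ ¬T)
  step 5: ((F ∧ F) ∨ ((F ∧ T) ∨ (F ∨ F))) ∧ ¬((T ∧ ¬T) ∧ ¬T)
  step 6: (F ∨ ((F ∧ T) ∨ (F ∨ F))) ∧ ¬((T ∧ ¬T) ∧ ¬T)
  step 7: ((F ∧ T) ∨ (F ∨ F)) ∧ ¬((T ∧ ¬T) ∧ ¬T)
  step 8: (F ∨ (F ∨ F)) ∧ ¬((T ∧ ¬T) ∧ ¬T)
  step 9: (F ∨ F) ∧ ¬((T ∧ ¬T) ∧ ¬T)
  step 10: F ∧ ¬((T ∧ ¬T) ∧ ¬T)
  step 11: F

Answer: SAME — A ⇓ F, B ⇓ F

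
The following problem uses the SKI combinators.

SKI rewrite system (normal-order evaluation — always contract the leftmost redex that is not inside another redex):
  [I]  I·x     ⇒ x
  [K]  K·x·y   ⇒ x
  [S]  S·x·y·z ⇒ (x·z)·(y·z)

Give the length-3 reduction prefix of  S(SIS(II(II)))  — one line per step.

Answer: after 3 steps: S(I(II)(S(II(II))))

Derivation:
  start: S(SIS(II(II)))
  [1] S(I(II(II))(S(II(II))))
  [2] S(II(II)(S(II(II))))
  [3] S(I(II)(S(II(II))))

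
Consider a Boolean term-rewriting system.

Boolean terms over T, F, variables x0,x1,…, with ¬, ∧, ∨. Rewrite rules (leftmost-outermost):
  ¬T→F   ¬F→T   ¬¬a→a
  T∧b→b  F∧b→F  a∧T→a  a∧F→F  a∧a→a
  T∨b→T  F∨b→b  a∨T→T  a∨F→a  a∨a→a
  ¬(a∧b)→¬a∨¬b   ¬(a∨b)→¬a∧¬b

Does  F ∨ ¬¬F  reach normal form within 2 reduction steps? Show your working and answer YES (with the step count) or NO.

  start: F ∨ ¬¬F
  →1  ¬¬F
  →2  F

Answer: YES — reaches normal form F in 2 ≤ 2 steps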